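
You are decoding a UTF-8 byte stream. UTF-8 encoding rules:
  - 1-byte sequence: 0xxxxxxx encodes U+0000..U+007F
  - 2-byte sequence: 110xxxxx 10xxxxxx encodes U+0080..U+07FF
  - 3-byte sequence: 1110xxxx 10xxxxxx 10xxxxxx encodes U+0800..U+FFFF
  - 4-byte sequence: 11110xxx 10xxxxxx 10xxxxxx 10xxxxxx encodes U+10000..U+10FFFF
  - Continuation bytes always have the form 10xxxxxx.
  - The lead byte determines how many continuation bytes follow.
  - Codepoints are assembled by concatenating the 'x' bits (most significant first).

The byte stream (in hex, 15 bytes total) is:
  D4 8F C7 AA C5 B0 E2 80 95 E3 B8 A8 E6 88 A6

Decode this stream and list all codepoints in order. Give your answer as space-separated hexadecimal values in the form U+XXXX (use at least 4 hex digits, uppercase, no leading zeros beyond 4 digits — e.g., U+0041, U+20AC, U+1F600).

Byte[0]=D4: 2-byte lead, need 1 cont bytes. acc=0x14
Byte[1]=8F: continuation. acc=(acc<<6)|0x0F=0x50F
Completed: cp=U+050F (starts at byte 0)
Byte[2]=C7: 2-byte lead, need 1 cont bytes. acc=0x7
Byte[3]=AA: continuation. acc=(acc<<6)|0x2A=0x1EA
Completed: cp=U+01EA (starts at byte 2)
Byte[4]=C5: 2-byte lead, need 1 cont bytes. acc=0x5
Byte[5]=B0: continuation. acc=(acc<<6)|0x30=0x170
Completed: cp=U+0170 (starts at byte 4)
Byte[6]=E2: 3-byte lead, need 2 cont bytes. acc=0x2
Byte[7]=80: continuation. acc=(acc<<6)|0x00=0x80
Byte[8]=95: continuation. acc=(acc<<6)|0x15=0x2015
Completed: cp=U+2015 (starts at byte 6)
Byte[9]=E3: 3-byte lead, need 2 cont bytes. acc=0x3
Byte[10]=B8: continuation. acc=(acc<<6)|0x38=0xF8
Byte[11]=A8: continuation. acc=(acc<<6)|0x28=0x3E28
Completed: cp=U+3E28 (starts at byte 9)
Byte[12]=E6: 3-byte lead, need 2 cont bytes. acc=0x6
Byte[13]=88: continuation. acc=(acc<<6)|0x08=0x188
Byte[14]=A6: continuation. acc=(acc<<6)|0x26=0x6226
Completed: cp=U+6226 (starts at byte 12)

Answer: U+050F U+01EA U+0170 U+2015 U+3E28 U+6226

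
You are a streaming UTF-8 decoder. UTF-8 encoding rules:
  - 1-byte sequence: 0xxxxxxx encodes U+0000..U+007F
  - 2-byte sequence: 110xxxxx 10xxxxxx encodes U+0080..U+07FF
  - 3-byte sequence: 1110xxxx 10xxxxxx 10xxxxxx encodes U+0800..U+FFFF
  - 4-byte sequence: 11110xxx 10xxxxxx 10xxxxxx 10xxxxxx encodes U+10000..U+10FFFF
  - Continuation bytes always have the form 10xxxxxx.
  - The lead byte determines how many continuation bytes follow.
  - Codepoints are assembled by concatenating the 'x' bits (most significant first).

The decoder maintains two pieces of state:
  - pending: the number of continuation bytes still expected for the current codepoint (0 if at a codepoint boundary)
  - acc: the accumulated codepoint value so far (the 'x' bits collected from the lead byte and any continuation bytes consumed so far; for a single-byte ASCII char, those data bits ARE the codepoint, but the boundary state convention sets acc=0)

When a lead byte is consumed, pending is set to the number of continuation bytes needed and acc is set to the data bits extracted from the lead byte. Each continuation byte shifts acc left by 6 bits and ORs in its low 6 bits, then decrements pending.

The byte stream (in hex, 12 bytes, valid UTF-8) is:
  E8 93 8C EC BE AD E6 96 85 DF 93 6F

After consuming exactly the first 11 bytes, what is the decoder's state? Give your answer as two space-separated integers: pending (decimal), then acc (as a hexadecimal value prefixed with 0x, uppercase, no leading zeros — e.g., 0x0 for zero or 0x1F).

Byte[0]=E8: 3-byte lead. pending=2, acc=0x8
Byte[1]=93: continuation. acc=(acc<<6)|0x13=0x213, pending=1
Byte[2]=8C: continuation. acc=(acc<<6)|0x0C=0x84CC, pending=0
Byte[3]=EC: 3-byte lead. pending=2, acc=0xC
Byte[4]=BE: continuation. acc=(acc<<6)|0x3E=0x33E, pending=1
Byte[5]=AD: continuation. acc=(acc<<6)|0x2D=0xCFAD, pending=0
Byte[6]=E6: 3-byte lead. pending=2, acc=0x6
Byte[7]=96: continuation. acc=(acc<<6)|0x16=0x196, pending=1
Byte[8]=85: continuation. acc=(acc<<6)|0x05=0x6585, pending=0
Byte[9]=DF: 2-byte lead. pending=1, acc=0x1F
Byte[10]=93: continuation. acc=(acc<<6)|0x13=0x7D3, pending=0

Answer: 0 0x7D3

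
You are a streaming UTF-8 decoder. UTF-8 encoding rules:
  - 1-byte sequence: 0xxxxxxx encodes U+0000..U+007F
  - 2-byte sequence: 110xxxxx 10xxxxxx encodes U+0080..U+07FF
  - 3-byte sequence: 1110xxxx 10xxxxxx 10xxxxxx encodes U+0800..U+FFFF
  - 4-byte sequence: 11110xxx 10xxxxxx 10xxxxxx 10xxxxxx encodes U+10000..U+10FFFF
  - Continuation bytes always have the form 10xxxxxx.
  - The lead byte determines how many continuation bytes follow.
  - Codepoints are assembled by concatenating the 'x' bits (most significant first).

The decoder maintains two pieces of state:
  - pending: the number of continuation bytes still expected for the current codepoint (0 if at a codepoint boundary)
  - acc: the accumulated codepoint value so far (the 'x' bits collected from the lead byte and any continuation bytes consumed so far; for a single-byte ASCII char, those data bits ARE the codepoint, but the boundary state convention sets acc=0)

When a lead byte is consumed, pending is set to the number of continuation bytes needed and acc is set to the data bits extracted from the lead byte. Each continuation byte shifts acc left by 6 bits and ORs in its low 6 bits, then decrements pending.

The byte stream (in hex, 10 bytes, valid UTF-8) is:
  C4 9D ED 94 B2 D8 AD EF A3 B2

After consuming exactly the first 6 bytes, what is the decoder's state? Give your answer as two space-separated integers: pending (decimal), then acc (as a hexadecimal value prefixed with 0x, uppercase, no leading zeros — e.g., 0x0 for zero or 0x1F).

Answer: 1 0x18

Derivation:
Byte[0]=C4: 2-byte lead. pending=1, acc=0x4
Byte[1]=9D: continuation. acc=(acc<<6)|0x1D=0x11D, pending=0
Byte[2]=ED: 3-byte lead. pending=2, acc=0xD
Byte[3]=94: continuation. acc=(acc<<6)|0x14=0x354, pending=1
Byte[4]=B2: continuation. acc=(acc<<6)|0x32=0xD532, pending=0
Byte[5]=D8: 2-byte lead. pending=1, acc=0x18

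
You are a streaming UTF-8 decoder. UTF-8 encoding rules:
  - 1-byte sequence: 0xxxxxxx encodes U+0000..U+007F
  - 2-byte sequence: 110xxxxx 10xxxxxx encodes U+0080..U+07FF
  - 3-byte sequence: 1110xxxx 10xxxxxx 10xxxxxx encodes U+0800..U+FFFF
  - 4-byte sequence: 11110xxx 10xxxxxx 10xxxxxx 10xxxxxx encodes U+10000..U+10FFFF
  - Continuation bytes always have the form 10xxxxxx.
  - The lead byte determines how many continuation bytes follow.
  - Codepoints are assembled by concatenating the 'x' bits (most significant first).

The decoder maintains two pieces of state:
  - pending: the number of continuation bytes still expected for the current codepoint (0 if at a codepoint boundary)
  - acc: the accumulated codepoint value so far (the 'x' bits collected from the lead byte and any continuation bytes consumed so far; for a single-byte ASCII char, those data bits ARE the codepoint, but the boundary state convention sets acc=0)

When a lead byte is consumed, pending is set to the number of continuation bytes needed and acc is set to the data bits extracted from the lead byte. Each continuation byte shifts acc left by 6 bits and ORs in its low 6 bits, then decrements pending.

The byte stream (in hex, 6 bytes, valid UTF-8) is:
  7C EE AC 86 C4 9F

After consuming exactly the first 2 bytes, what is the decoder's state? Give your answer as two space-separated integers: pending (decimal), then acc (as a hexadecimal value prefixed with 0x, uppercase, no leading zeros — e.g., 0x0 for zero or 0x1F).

Answer: 2 0xE

Derivation:
Byte[0]=7C: 1-byte. pending=0, acc=0x0
Byte[1]=EE: 3-byte lead. pending=2, acc=0xE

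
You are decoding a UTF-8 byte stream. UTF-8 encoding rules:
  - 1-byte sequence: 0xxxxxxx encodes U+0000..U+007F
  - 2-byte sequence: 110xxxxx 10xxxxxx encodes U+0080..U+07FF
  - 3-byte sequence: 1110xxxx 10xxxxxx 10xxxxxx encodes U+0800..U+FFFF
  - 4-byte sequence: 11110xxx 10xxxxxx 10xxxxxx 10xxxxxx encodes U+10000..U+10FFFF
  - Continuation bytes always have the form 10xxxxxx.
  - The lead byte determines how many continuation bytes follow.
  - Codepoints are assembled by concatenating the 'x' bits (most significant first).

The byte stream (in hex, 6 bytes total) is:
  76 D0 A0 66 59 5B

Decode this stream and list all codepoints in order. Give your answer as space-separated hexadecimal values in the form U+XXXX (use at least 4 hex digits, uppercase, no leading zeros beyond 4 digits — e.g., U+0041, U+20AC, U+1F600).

Answer: U+0076 U+0420 U+0066 U+0059 U+005B

Derivation:
Byte[0]=76: 1-byte ASCII. cp=U+0076
Byte[1]=D0: 2-byte lead, need 1 cont bytes. acc=0x10
Byte[2]=A0: continuation. acc=(acc<<6)|0x20=0x420
Completed: cp=U+0420 (starts at byte 1)
Byte[3]=66: 1-byte ASCII. cp=U+0066
Byte[4]=59: 1-byte ASCII. cp=U+0059
Byte[5]=5B: 1-byte ASCII. cp=U+005B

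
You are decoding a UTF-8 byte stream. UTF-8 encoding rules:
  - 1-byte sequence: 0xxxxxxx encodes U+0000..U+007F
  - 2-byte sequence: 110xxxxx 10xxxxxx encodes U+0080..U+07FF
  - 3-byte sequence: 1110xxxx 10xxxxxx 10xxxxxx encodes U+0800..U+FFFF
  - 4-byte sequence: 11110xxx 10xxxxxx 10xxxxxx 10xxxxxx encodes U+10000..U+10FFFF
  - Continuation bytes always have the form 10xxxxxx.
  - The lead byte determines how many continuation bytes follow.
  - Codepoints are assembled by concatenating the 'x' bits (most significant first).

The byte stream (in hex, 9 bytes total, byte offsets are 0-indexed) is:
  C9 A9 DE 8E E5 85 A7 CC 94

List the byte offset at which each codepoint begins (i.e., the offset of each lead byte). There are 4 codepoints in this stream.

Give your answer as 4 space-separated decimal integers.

Byte[0]=C9: 2-byte lead, need 1 cont bytes. acc=0x9
Byte[1]=A9: continuation. acc=(acc<<6)|0x29=0x269
Completed: cp=U+0269 (starts at byte 0)
Byte[2]=DE: 2-byte lead, need 1 cont bytes. acc=0x1E
Byte[3]=8E: continuation. acc=(acc<<6)|0x0E=0x78E
Completed: cp=U+078E (starts at byte 2)
Byte[4]=E5: 3-byte lead, need 2 cont bytes. acc=0x5
Byte[5]=85: continuation. acc=(acc<<6)|0x05=0x145
Byte[6]=A7: continuation. acc=(acc<<6)|0x27=0x5167
Completed: cp=U+5167 (starts at byte 4)
Byte[7]=CC: 2-byte lead, need 1 cont bytes. acc=0xC
Byte[8]=94: continuation. acc=(acc<<6)|0x14=0x314
Completed: cp=U+0314 (starts at byte 7)

Answer: 0 2 4 7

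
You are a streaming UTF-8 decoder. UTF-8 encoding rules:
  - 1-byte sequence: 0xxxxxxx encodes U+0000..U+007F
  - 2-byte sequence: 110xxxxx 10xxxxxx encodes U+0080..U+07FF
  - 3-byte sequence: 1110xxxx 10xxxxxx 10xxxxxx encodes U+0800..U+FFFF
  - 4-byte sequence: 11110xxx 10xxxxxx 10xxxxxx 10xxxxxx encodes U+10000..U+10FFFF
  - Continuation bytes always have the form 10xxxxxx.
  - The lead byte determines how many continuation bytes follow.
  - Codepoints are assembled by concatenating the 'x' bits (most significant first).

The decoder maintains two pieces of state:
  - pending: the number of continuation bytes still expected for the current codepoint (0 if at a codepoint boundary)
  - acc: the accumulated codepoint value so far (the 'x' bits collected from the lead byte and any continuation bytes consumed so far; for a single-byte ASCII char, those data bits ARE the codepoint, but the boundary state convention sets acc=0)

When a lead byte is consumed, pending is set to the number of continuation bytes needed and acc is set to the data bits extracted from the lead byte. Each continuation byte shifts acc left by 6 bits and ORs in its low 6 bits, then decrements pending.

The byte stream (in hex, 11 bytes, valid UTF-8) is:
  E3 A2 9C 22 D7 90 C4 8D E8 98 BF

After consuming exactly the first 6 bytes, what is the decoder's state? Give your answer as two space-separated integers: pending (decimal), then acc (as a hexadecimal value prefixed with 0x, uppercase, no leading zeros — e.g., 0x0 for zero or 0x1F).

Byte[0]=E3: 3-byte lead. pending=2, acc=0x3
Byte[1]=A2: continuation. acc=(acc<<6)|0x22=0xE2, pending=1
Byte[2]=9C: continuation. acc=(acc<<6)|0x1C=0x389C, pending=0
Byte[3]=22: 1-byte. pending=0, acc=0x0
Byte[4]=D7: 2-byte lead. pending=1, acc=0x17
Byte[5]=90: continuation. acc=(acc<<6)|0x10=0x5D0, pending=0

Answer: 0 0x5D0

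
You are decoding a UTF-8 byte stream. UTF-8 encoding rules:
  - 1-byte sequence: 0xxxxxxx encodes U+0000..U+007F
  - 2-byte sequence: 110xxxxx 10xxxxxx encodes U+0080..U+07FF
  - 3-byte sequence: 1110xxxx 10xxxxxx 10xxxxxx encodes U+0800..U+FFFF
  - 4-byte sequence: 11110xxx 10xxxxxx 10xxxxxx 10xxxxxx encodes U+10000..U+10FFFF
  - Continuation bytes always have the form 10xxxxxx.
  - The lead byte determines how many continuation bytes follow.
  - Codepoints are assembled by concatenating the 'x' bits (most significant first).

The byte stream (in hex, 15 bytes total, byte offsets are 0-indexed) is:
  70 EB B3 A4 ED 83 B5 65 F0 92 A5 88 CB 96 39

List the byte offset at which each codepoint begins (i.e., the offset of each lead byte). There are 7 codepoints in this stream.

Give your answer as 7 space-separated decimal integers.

Answer: 0 1 4 7 8 12 14

Derivation:
Byte[0]=70: 1-byte ASCII. cp=U+0070
Byte[1]=EB: 3-byte lead, need 2 cont bytes. acc=0xB
Byte[2]=B3: continuation. acc=(acc<<6)|0x33=0x2F3
Byte[3]=A4: continuation. acc=(acc<<6)|0x24=0xBCE4
Completed: cp=U+BCE4 (starts at byte 1)
Byte[4]=ED: 3-byte lead, need 2 cont bytes. acc=0xD
Byte[5]=83: continuation. acc=(acc<<6)|0x03=0x343
Byte[6]=B5: continuation. acc=(acc<<6)|0x35=0xD0F5
Completed: cp=U+D0F5 (starts at byte 4)
Byte[7]=65: 1-byte ASCII. cp=U+0065
Byte[8]=F0: 4-byte lead, need 3 cont bytes. acc=0x0
Byte[9]=92: continuation. acc=(acc<<6)|0x12=0x12
Byte[10]=A5: continuation. acc=(acc<<6)|0x25=0x4A5
Byte[11]=88: continuation. acc=(acc<<6)|0x08=0x12948
Completed: cp=U+12948 (starts at byte 8)
Byte[12]=CB: 2-byte lead, need 1 cont bytes. acc=0xB
Byte[13]=96: continuation. acc=(acc<<6)|0x16=0x2D6
Completed: cp=U+02D6 (starts at byte 12)
Byte[14]=39: 1-byte ASCII. cp=U+0039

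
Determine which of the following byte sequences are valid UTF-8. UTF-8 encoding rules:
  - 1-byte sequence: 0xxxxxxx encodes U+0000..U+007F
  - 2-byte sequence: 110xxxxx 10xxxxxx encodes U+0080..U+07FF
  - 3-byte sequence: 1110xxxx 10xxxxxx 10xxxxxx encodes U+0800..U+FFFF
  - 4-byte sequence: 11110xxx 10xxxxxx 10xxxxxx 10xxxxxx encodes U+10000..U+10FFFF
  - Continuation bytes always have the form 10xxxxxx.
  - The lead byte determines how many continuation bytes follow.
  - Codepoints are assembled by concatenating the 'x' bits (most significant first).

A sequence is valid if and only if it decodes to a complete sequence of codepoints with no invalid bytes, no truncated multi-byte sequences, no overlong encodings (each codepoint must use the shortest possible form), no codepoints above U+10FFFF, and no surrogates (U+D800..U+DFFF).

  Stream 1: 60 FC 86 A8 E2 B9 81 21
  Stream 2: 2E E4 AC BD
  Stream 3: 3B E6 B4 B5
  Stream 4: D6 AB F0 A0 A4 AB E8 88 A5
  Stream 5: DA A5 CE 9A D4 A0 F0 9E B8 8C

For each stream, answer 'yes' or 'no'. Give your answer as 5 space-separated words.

Answer: no yes yes yes yes

Derivation:
Stream 1: error at byte offset 1. INVALID
Stream 2: decodes cleanly. VALID
Stream 3: decodes cleanly. VALID
Stream 4: decodes cleanly. VALID
Stream 5: decodes cleanly. VALID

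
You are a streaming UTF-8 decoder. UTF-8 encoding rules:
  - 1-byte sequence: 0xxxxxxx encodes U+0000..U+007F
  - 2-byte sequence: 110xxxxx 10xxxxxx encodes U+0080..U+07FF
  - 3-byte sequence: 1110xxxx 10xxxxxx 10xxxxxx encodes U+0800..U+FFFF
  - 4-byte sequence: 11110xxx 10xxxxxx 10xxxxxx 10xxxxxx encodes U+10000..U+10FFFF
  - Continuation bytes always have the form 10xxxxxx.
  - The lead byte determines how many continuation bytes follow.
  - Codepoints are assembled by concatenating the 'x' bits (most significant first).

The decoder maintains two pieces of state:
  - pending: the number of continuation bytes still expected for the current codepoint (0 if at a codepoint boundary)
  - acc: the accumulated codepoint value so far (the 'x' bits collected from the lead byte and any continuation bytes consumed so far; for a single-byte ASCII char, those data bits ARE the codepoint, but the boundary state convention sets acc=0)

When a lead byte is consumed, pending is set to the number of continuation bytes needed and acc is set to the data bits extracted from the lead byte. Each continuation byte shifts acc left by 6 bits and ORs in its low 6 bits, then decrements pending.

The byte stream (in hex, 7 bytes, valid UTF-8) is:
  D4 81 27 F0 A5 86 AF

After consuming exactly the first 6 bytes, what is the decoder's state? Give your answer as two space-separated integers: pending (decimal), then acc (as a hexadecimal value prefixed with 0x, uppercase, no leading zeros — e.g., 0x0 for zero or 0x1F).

Byte[0]=D4: 2-byte lead. pending=1, acc=0x14
Byte[1]=81: continuation. acc=(acc<<6)|0x01=0x501, pending=0
Byte[2]=27: 1-byte. pending=0, acc=0x0
Byte[3]=F0: 4-byte lead. pending=3, acc=0x0
Byte[4]=A5: continuation. acc=(acc<<6)|0x25=0x25, pending=2
Byte[5]=86: continuation. acc=(acc<<6)|0x06=0x946, pending=1

Answer: 1 0x946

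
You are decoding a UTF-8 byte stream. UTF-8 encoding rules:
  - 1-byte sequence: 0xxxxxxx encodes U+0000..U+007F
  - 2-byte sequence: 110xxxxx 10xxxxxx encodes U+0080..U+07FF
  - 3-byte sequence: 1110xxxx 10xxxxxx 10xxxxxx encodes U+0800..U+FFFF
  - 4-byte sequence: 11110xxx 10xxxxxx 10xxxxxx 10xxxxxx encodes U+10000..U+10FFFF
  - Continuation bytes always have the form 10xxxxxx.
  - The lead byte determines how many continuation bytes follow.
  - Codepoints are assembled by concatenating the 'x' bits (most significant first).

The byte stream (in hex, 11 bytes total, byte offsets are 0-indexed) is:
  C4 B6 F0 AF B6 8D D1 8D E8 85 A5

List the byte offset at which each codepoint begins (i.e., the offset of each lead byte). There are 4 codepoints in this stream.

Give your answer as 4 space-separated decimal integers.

Byte[0]=C4: 2-byte lead, need 1 cont bytes. acc=0x4
Byte[1]=B6: continuation. acc=(acc<<6)|0x36=0x136
Completed: cp=U+0136 (starts at byte 0)
Byte[2]=F0: 4-byte lead, need 3 cont bytes. acc=0x0
Byte[3]=AF: continuation. acc=(acc<<6)|0x2F=0x2F
Byte[4]=B6: continuation. acc=(acc<<6)|0x36=0xBF6
Byte[5]=8D: continuation. acc=(acc<<6)|0x0D=0x2FD8D
Completed: cp=U+2FD8D (starts at byte 2)
Byte[6]=D1: 2-byte lead, need 1 cont bytes. acc=0x11
Byte[7]=8D: continuation. acc=(acc<<6)|0x0D=0x44D
Completed: cp=U+044D (starts at byte 6)
Byte[8]=E8: 3-byte lead, need 2 cont bytes. acc=0x8
Byte[9]=85: continuation. acc=(acc<<6)|0x05=0x205
Byte[10]=A5: continuation. acc=(acc<<6)|0x25=0x8165
Completed: cp=U+8165 (starts at byte 8)

Answer: 0 2 6 8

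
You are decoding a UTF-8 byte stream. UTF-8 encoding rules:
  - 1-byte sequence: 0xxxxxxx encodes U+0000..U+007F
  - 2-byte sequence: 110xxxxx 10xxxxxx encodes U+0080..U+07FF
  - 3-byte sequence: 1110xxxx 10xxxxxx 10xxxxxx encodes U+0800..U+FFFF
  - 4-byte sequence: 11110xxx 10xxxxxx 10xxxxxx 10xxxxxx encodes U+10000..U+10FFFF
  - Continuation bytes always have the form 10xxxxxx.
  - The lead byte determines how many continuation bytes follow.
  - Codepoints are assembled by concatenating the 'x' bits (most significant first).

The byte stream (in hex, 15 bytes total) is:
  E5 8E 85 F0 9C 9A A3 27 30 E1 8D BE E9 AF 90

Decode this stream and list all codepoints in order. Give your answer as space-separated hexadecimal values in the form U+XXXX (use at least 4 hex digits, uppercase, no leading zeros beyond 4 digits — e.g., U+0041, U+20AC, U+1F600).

Answer: U+5385 U+1C6A3 U+0027 U+0030 U+137E U+9BD0

Derivation:
Byte[0]=E5: 3-byte lead, need 2 cont bytes. acc=0x5
Byte[1]=8E: continuation. acc=(acc<<6)|0x0E=0x14E
Byte[2]=85: continuation. acc=(acc<<6)|0x05=0x5385
Completed: cp=U+5385 (starts at byte 0)
Byte[3]=F0: 4-byte lead, need 3 cont bytes. acc=0x0
Byte[4]=9C: continuation. acc=(acc<<6)|0x1C=0x1C
Byte[5]=9A: continuation. acc=(acc<<6)|0x1A=0x71A
Byte[6]=A3: continuation. acc=(acc<<6)|0x23=0x1C6A3
Completed: cp=U+1C6A3 (starts at byte 3)
Byte[7]=27: 1-byte ASCII. cp=U+0027
Byte[8]=30: 1-byte ASCII. cp=U+0030
Byte[9]=E1: 3-byte lead, need 2 cont bytes. acc=0x1
Byte[10]=8D: continuation. acc=(acc<<6)|0x0D=0x4D
Byte[11]=BE: continuation. acc=(acc<<6)|0x3E=0x137E
Completed: cp=U+137E (starts at byte 9)
Byte[12]=E9: 3-byte lead, need 2 cont bytes. acc=0x9
Byte[13]=AF: continuation. acc=(acc<<6)|0x2F=0x26F
Byte[14]=90: continuation. acc=(acc<<6)|0x10=0x9BD0
Completed: cp=U+9BD0 (starts at byte 12)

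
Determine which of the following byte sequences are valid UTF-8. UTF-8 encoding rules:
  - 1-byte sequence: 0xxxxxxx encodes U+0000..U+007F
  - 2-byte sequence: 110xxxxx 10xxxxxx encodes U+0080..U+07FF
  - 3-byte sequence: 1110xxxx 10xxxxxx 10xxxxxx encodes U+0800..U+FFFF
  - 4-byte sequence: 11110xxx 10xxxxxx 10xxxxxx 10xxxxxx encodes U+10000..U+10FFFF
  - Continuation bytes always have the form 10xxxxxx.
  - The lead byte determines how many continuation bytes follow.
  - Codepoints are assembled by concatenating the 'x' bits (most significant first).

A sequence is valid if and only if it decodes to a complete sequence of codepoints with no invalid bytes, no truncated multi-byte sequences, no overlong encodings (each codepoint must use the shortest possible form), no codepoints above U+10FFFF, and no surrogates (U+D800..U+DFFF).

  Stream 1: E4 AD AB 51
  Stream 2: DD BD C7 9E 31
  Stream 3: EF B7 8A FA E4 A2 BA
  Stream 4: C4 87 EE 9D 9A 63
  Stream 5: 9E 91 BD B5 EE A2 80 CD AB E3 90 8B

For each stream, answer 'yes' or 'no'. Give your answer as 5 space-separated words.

Stream 1: decodes cleanly. VALID
Stream 2: decodes cleanly. VALID
Stream 3: error at byte offset 3. INVALID
Stream 4: decodes cleanly. VALID
Stream 5: error at byte offset 0. INVALID

Answer: yes yes no yes no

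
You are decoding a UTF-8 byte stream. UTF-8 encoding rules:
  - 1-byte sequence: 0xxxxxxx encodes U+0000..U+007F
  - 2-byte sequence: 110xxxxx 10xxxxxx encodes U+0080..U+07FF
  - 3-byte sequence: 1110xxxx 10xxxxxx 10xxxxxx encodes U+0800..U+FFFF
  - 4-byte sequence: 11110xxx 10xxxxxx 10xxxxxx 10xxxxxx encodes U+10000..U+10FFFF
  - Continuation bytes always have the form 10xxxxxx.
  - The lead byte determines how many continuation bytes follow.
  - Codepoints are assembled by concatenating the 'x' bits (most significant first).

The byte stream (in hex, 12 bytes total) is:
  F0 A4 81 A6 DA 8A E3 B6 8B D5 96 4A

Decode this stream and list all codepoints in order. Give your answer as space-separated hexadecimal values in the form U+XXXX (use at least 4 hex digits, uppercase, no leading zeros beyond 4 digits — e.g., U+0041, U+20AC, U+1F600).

Byte[0]=F0: 4-byte lead, need 3 cont bytes. acc=0x0
Byte[1]=A4: continuation. acc=(acc<<6)|0x24=0x24
Byte[2]=81: continuation. acc=(acc<<6)|0x01=0x901
Byte[3]=A6: continuation. acc=(acc<<6)|0x26=0x24066
Completed: cp=U+24066 (starts at byte 0)
Byte[4]=DA: 2-byte lead, need 1 cont bytes. acc=0x1A
Byte[5]=8A: continuation. acc=(acc<<6)|0x0A=0x68A
Completed: cp=U+068A (starts at byte 4)
Byte[6]=E3: 3-byte lead, need 2 cont bytes. acc=0x3
Byte[7]=B6: continuation. acc=(acc<<6)|0x36=0xF6
Byte[8]=8B: continuation. acc=(acc<<6)|0x0B=0x3D8B
Completed: cp=U+3D8B (starts at byte 6)
Byte[9]=D5: 2-byte lead, need 1 cont bytes. acc=0x15
Byte[10]=96: continuation. acc=(acc<<6)|0x16=0x556
Completed: cp=U+0556 (starts at byte 9)
Byte[11]=4A: 1-byte ASCII. cp=U+004A

Answer: U+24066 U+068A U+3D8B U+0556 U+004A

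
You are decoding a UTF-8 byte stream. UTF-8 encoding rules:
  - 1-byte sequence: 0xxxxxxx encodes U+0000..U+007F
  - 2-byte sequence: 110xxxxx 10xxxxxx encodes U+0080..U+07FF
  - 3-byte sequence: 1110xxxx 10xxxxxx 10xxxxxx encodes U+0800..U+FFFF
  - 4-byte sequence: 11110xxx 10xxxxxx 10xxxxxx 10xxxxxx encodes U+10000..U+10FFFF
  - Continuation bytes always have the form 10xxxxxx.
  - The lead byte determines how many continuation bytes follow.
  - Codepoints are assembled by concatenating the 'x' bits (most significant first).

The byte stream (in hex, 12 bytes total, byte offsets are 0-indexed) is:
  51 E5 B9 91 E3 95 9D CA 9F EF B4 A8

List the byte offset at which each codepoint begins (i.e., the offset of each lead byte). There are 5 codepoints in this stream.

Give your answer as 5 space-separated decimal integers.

Byte[0]=51: 1-byte ASCII. cp=U+0051
Byte[1]=E5: 3-byte lead, need 2 cont bytes. acc=0x5
Byte[2]=B9: continuation. acc=(acc<<6)|0x39=0x179
Byte[3]=91: continuation. acc=(acc<<6)|0x11=0x5E51
Completed: cp=U+5E51 (starts at byte 1)
Byte[4]=E3: 3-byte lead, need 2 cont bytes. acc=0x3
Byte[5]=95: continuation. acc=(acc<<6)|0x15=0xD5
Byte[6]=9D: continuation. acc=(acc<<6)|0x1D=0x355D
Completed: cp=U+355D (starts at byte 4)
Byte[7]=CA: 2-byte lead, need 1 cont bytes. acc=0xA
Byte[8]=9F: continuation. acc=(acc<<6)|0x1F=0x29F
Completed: cp=U+029F (starts at byte 7)
Byte[9]=EF: 3-byte lead, need 2 cont bytes. acc=0xF
Byte[10]=B4: continuation. acc=(acc<<6)|0x34=0x3F4
Byte[11]=A8: continuation. acc=(acc<<6)|0x28=0xFD28
Completed: cp=U+FD28 (starts at byte 9)

Answer: 0 1 4 7 9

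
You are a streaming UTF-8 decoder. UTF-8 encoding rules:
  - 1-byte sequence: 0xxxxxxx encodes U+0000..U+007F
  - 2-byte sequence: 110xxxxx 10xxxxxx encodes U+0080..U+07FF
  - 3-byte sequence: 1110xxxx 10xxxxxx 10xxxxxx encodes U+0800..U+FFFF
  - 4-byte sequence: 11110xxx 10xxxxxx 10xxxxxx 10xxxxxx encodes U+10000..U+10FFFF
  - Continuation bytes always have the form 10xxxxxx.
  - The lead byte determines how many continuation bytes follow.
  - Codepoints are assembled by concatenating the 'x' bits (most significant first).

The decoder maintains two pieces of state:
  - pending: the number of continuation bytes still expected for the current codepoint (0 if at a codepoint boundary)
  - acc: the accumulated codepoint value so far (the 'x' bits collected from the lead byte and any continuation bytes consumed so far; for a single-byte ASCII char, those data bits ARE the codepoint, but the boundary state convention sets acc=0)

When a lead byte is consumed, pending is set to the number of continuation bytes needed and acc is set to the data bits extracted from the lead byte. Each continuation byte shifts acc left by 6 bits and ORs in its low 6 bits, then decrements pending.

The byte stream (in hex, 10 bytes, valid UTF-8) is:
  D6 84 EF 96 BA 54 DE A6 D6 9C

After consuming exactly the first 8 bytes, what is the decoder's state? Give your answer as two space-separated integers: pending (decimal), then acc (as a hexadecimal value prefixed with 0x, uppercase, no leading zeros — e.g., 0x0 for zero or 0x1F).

Answer: 0 0x7A6

Derivation:
Byte[0]=D6: 2-byte lead. pending=1, acc=0x16
Byte[1]=84: continuation. acc=(acc<<6)|0x04=0x584, pending=0
Byte[2]=EF: 3-byte lead. pending=2, acc=0xF
Byte[3]=96: continuation. acc=(acc<<6)|0x16=0x3D6, pending=1
Byte[4]=BA: continuation. acc=(acc<<6)|0x3A=0xF5BA, pending=0
Byte[5]=54: 1-byte. pending=0, acc=0x0
Byte[6]=DE: 2-byte lead. pending=1, acc=0x1E
Byte[7]=A6: continuation. acc=(acc<<6)|0x26=0x7A6, pending=0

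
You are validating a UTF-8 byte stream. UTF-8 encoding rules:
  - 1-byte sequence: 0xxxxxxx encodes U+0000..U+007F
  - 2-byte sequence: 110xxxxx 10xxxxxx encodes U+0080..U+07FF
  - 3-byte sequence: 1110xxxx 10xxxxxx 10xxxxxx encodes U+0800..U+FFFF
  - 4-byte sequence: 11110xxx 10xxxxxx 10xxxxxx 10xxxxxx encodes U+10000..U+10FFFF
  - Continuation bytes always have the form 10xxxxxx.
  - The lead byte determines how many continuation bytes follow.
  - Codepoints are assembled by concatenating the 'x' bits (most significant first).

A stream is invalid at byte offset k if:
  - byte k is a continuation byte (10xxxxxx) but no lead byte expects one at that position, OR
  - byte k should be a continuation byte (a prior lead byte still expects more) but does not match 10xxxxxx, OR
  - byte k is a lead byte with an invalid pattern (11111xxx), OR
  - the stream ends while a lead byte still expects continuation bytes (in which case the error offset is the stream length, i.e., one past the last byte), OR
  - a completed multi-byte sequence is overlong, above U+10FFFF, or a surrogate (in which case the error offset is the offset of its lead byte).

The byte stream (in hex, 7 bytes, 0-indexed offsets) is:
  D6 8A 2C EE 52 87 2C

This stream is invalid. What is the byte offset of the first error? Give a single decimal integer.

Byte[0]=D6: 2-byte lead, need 1 cont bytes. acc=0x16
Byte[1]=8A: continuation. acc=(acc<<6)|0x0A=0x58A
Completed: cp=U+058A (starts at byte 0)
Byte[2]=2C: 1-byte ASCII. cp=U+002C
Byte[3]=EE: 3-byte lead, need 2 cont bytes. acc=0xE
Byte[4]=52: expected 10xxxxxx continuation. INVALID

Answer: 4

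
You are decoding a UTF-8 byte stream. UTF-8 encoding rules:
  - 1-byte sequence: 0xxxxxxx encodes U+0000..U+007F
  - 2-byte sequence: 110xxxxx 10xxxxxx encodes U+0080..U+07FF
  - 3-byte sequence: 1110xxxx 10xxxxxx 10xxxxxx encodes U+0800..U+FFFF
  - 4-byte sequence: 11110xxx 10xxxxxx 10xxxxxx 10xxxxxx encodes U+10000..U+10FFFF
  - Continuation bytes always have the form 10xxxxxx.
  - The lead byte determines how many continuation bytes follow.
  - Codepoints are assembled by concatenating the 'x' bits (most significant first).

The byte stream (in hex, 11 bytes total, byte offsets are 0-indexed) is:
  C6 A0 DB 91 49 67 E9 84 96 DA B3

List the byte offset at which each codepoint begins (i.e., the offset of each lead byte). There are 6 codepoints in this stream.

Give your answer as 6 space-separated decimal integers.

Answer: 0 2 4 5 6 9

Derivation:
Byte[0]=C6: 2-byte lead, need 1 cont bytes. acc=0x6
Byte[1]=A0: continuation. acc=(acc<<6)|0x20=0x1A0
Completed: cp=U+01A0 (starts at byte 0)
Byte[2]=DB: 2-byte lead, need 1 cont bytes. acc=0x1B
Byte[3]=91: continuation. acc=(acc<<6)|0x11=0x6D1
Completed: cp=U+06D1 (starts at byte 2)
Byte[4]=49: 1-byte ASCII. cp=U+0049
Byte[5]=67: 1-byte ASCII. cp=U+0067
Byte[6]=E9: 3-byte lead, need 2 cont bytes. acc=0x9
Byte[7]=84: continuation. acc=(acc<<6)|0x04=0x244
Byte[8]=96: continuation. acc=(acc<<6)|0x16=0x9116
Completed: cp=U+9116 (starts at byte 6)
Byte[9]=DA: 2-byte lead, need 1 cont bytes. acc=0x1A
Byte[10]=B3: continuation. acc=(acc<<6)|0x33=0x6B3
Completed: cp=U+06B3 (starts at byte 9)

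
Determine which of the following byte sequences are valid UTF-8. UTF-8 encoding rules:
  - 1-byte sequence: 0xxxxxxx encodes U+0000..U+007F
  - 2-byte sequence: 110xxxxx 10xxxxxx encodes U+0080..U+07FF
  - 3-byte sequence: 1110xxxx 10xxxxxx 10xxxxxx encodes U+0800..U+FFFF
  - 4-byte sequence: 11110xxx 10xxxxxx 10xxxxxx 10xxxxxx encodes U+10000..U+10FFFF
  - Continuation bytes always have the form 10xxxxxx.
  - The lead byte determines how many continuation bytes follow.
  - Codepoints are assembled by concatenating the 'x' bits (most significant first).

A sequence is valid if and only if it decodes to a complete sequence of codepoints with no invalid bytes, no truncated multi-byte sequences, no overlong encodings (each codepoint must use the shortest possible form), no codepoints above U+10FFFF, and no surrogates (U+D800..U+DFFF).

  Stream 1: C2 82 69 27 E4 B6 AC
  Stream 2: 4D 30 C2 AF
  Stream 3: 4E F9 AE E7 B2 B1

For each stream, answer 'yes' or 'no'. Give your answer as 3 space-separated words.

Stream 1: decodes cleanly. VALID
Stream 2: decodes cleanly. VALID
Stream 3: error at byte offset 1. INVALID

Answer: yes yes no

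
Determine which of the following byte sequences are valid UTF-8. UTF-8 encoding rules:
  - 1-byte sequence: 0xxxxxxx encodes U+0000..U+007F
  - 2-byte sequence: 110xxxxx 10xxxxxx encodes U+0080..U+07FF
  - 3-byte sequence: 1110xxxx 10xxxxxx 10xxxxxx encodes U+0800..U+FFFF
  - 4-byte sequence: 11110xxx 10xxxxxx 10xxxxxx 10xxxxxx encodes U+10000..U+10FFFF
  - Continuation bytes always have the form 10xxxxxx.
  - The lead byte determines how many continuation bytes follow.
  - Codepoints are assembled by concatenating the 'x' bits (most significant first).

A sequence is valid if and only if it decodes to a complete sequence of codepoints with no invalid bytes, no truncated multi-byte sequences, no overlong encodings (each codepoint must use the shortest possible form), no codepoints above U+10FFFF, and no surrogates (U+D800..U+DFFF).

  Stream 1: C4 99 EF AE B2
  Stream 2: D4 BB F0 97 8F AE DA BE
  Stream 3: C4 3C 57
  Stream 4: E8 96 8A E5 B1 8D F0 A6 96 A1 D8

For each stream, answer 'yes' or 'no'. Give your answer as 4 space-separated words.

Answer: yes yes no no

Derivation:
Stream 1: decodes cleanly. VALID
Stream 2: decodes cleanly. VALID
Stream 3: error at byte offset 1. INVALID
Stream 4: error at byte offset 11. INVALID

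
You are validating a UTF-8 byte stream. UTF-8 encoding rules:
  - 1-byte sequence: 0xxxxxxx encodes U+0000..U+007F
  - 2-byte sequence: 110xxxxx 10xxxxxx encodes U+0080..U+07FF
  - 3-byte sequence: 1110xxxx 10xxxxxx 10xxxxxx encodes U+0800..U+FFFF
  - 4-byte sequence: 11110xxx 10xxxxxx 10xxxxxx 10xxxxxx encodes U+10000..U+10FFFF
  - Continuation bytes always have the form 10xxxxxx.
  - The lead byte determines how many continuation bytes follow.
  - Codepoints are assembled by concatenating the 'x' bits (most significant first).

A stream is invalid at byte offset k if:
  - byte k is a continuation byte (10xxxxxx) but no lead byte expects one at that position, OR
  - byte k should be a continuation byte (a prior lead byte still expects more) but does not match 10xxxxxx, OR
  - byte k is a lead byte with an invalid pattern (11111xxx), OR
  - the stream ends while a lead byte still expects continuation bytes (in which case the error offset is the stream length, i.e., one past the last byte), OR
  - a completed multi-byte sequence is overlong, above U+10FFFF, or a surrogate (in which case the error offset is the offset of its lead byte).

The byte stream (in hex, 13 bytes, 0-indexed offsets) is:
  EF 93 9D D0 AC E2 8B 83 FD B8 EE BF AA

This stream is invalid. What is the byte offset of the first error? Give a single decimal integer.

Byte[0]=EF: 3-byte lead, need 2 cont bytes. acc=0xF
Byte[1]=93: continuation. acc=(acc<<6)|0x13=0x3D3
Byte[2]=9D: continuation. acc=(acc<<6)|0x1D=0xF4DD
Completed: cp=U+F4DD (starts at byte 0)
Byte[3]=D0: 2-byte lead, need 1 cont bytes. acc=0x10
Byte[4]=AC: continuation. acc=(acc<<6)|0x2C=0x42C
Completed: cp=U+042C (starts at byte 3)
Byte[5]=E2: 3-byte lead, need 2 cont bytes. acc=0x2
Byte[6]=8B: continuation. acc=(acc<<6)|0x0B=0x8B
Byte[7]=83: continuation. acc=(acc<<6)|0x03=0x22C3
Completed: cp=U+22C3 (starts at byte 5)
Byte[8]=FD: INVALID lead byte (not 0xxx/110x/1110/11110)

Answer: 8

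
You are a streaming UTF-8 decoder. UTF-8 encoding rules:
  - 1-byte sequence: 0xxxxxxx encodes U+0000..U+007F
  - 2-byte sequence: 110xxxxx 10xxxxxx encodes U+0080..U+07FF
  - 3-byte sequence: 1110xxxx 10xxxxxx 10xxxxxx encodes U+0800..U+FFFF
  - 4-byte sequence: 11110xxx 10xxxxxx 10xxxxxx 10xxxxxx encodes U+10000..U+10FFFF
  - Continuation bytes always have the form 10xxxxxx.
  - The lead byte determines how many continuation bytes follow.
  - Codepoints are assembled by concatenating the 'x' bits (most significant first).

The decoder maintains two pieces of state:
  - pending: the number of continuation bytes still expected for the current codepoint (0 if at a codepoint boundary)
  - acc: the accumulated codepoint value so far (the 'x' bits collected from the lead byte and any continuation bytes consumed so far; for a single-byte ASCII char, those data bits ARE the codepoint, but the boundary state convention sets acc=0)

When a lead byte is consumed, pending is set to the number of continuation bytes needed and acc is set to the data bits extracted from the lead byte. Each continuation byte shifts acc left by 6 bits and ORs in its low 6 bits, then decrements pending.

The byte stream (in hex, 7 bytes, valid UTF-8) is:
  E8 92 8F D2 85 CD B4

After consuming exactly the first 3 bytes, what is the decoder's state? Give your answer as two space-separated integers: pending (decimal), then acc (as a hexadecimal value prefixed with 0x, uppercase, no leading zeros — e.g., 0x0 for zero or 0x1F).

Byte[0]=E8: 3-byte lead. pending=2, acc=0x8
Byte[1]=92: continuation. acc=(acc<<6)|0x12=0x212, pending=1
Byte[2]=8F: continuation. acc=(acc<<6)|0x0F=0x848F, pending=0

Answer: 0 0x848F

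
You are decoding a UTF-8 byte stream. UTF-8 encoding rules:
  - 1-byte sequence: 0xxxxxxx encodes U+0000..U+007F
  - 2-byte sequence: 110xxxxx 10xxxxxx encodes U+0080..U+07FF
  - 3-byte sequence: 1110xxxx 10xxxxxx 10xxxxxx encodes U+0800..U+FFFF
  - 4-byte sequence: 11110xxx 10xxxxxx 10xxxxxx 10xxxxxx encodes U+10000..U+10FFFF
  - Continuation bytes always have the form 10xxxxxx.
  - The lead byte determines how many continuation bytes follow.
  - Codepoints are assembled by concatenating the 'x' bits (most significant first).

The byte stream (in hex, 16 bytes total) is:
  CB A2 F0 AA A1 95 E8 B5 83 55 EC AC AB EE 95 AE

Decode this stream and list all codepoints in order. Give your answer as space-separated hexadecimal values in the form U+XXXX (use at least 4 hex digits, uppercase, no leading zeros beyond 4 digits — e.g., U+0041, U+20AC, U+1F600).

Byte[0]=CB: 2-byte lead, need 1 cont bytes. acc=0xB
Byte[1]=A2: continuation. acc=(acc<<6)|0x22=0x2E2
Completed: cp=U+02E2 (starts at byte 0)
Byte[2]=F0: 4-byte lead, need 3 cont bytes. acc=0x0
Byte[3]=AA: continuation. acc=(acc<<6)|0x2A=0x2A
Byte[4]=A1: continuation. acc=(acc<<6)|0x21=0xAA1
Byte[5]=95: continuation. acc=(acc<<6)|0x15=0x2A855
Completed: cp=U+2A855 (starts at byte 2)
Byte[6]=E8: 3-byte lead, need 2 cont bytes. acc=0x8
Byte[7]=B5: continuation. acc=(acc<<6)|0x35=0x235
Byte[8]=83: continuation. acc=(acc<<6)|0x03=0x8D43
Completed: cp=U+8D43 (starts at byte 6)
Byte[9]=55: 1-byte ASCII. cp=U+0055
Byte[10]=EC: 3-byte lead, need 2 cont bytes. acc=0xC
Byte[11]=AC: continuation. acc=(acc<<6)|0x2C=0x32C
Byte[12]=AB: continuation. acc=(acc<<6)|0x2B=0xCB2B
Completed: cp=U+CB2B (starts at byte 10)
Byte[13]=EE: 3-byte lead, need 2 cont bytes. acc=0xE
Byte[14]=95: continuation. acc=(acc<<6)|0x15=0x395
Byte[15]=AE: continuation. acc=(acc<<6)|0x2E=0xE56E
Completed: cp=U+E56E (starts at byte 13)

Answer: U+02E2 U+2A855 U+8D43 U+0055 U+CB2B U+E56E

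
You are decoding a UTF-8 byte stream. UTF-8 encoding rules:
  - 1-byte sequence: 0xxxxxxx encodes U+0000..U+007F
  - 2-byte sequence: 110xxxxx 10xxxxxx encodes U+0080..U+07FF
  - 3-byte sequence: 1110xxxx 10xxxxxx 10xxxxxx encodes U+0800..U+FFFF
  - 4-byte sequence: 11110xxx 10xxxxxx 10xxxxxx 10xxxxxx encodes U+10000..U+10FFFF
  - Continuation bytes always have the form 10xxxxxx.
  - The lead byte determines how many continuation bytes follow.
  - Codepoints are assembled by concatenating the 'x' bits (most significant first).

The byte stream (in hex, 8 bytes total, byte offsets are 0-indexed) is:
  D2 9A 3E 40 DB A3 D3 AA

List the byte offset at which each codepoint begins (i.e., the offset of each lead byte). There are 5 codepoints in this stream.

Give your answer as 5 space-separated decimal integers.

Answer: 0 2 3 4 6

Derivation:
Byte[0]=D2: 2-byte lead, need 1 cont bytes. acc=0x12
Byte[1]=9A: continuation. acc=(acc<<6)|0x1A=0x49A
Completed: cp=U+049A (starts at byte 0)
Byte[2]=3E: 1-byte ASCII. cp=U+003E
Byte[3]=40: 1-byte ASCII. cp=U+0040
Byte[4]=DB: 2-byte lead, need 1 cont bytes. acc=0x1B
Byte[5]=A3: continuation. acc=(acc<<6)|0x23=0x6E3
Completed: cp=U+06E3 (starts at byte 4)
Byte[6]=D3: 2-byte lead, need 1 cont bytes. acc=0x13
Byte[7]=AA: continuation. acc=(acc<<6)|0x2A=0x4EA
Completed: cp=U+04EA (starts at byte 6)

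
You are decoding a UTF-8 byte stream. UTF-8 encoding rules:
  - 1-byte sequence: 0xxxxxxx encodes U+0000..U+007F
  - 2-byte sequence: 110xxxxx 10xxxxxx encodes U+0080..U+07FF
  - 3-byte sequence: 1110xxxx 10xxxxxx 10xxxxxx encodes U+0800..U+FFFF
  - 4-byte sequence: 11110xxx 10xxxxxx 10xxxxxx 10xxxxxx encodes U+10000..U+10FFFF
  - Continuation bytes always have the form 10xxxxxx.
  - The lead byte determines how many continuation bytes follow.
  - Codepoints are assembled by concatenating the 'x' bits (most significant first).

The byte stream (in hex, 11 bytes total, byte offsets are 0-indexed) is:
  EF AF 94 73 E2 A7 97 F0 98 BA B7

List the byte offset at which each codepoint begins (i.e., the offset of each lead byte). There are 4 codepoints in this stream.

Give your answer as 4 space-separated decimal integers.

Byte[0]=EF: 3-byte lead, need 2 cont bytes. acc=0xF
Byte[1]=AF: continuation. acc=(acc<<6)|0x2F=0x3EF
Byte[2]=94: continuation. acc=(acc<<6)|0x14=0xFBD4
Completed: cp=U+FBD4 (starts at byte 0)
Byte[3]=73: 1-byte ASCII. cp=U+0073
Byte[4]=E2: 3-byte lead, need 2 cont bytes. acc=0x2
Byte[5]=A7: continuation. acc=(acc<<6)|0x27=0xA7
Byte[6]=97: continuation. acc=(acc<<6)|0x17=0x29D7
Completed: cp=U+29D7 (starts at byte 4)
Byte[7]=F0: 4-byte lead, need 3 cont bytes. acc=0x0
Byte[8]=98: continuation. acc=(acc<<6)|0x18=0x18
Byte[9]=BA: continuation. acc=(acc<<6)|0x3A=0x63A
Byte[10]=B7: continuation. acc=(acc<<6)|0x37=0x18EB7
Completed: cp=U+18EB7 (starts at byte 7)

Answer: 0 3 4 7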